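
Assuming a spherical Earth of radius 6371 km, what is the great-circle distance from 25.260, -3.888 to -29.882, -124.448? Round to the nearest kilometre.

Δλ = -124.448 − -3.888 = -120.560°.
Δφ = -29.882 − 25.260 = -55.142°.
a = sin²(Δφ/2) + cos φ₁ · cos φ₂ · sin²(Δλ/2) = 0.805647.
c = 2·atan2(√a, √(1−a)) = 2.22849 rad → d = 6371·c ≈ 14197.71 km.

14198 km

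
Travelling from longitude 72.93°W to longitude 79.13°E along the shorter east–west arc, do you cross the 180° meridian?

No

Signed shortest Δλ = ((79.13 − -72.93 + 180) mod 360) − 180 = 152.06°.
Going east by 152.06° from -72.93° reaches +79.13° without touching 180°.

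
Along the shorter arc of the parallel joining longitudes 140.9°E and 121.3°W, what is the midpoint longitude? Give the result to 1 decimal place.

170.2°W

Signed shortest Δλ from +140.9° to -121.3° is +97.8°.
Midpoint longitude = +140.9° + (+97.8°)/2 = +140.9° + 48.9° = +189.8°.
Normalise into (−180°, 180°]: -170.2°.
(The naïve average (+140.9 + -121.3)/2 = 9.8° is on the wrong side of the globe.)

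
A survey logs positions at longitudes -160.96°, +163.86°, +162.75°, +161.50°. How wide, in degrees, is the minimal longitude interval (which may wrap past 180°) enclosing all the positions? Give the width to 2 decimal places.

Sort the longitudes: -160.96°, +161.50°, +162.75°, +163.86°.
Eastward gaps between consecutive values (wrapping around): 322.46°, 1.25°, 1.11°, 35.18°.
Largest gap = 322.46° ⇒ minimal covering band is its complement: 360° − 322.46° = 37.54°.
Band runs from +161.50° eastward to -160.96°, crossing the antimeridian.

37.54°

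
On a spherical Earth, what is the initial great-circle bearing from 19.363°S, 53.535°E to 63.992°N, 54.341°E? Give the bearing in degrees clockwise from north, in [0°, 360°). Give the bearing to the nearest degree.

0°

Δλ = 54.341 − 53.535 = 0.806°.
θ = atan2( sin Δλ · cos φ₂ , cos φ₁ · sin φ₂ − sin φ₁ · cos φ₂ · cos Δλ )
  = atan2(0.00617, 0.99327) = 0.356° → normalised to [0°, 360°): 0.356°.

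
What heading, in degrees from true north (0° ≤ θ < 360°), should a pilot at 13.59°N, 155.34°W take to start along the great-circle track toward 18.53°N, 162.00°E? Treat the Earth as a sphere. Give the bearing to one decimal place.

Δλ = 162.00 − -155.34 = 317.34°; wrapped into (−180°, 180°]: -42.66°.
θ = atan2( sin Δλ · cos φ₂ , cos φ₁ · sin φ₂ − sin φ₁ · cos φ₂ · cos Δλ )
  = atan2(-0.64252, 0.14507) = -77.277° → normalised to [0°, 360°): 282.723°.

282.7°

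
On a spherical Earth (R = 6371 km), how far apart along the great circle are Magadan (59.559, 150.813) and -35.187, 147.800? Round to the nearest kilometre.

10539 km

Δλ = 147.800 − 150.813 = -3.013°.
Δφ = -35.187 − 59.559 = -94.746°.
a = sin²(Δφ/2) + cos φ₁ · cos φ₂ · sin²(Δλ/2) = 0.541656.
c = 2·atan2(√a, √(1−a)) = 1.65420 rad → d = 6371·c ≈ 10538.93 km.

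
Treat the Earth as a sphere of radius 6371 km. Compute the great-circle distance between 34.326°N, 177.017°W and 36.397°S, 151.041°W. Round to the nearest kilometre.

Δλ = -151.041 − -177.017 = 25.976°.
Δφ = -36.397 − 34.326 = -70.723°.
a = sin²(Δφ/2) + cos φ₁ · cos φ₂ · sin²(Δλ/2) = 0.368509.
c = 2·atan2(√a, √(1−a)) = 1.30468 rad → d = 6371·c ≈ 8312.15 km.

8312 km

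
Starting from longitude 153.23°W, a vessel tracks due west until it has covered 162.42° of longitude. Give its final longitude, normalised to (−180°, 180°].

Start at -153.23°; shift −162.42° → -315.65°.
-315.65° lies outside (−180°, 180°]; add 360° → +44.35°.

44.35°E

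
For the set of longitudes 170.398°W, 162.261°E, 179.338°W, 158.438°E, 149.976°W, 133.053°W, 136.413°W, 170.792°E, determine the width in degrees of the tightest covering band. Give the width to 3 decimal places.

Sort the longitudes: -179.338°, -170.398°, -149.976°, -136.413°, -133.053°, +158.438°, +162.261°, +170.792°.
Eastward gaps between consecutive values (wrapping around): 8.940°, 20.422°, 13.563°, 3.360°, 291.491°, 3.823°, 8.531°, 9.870°.
Largest gap = 291.491° ⇒ minimal covering band is its complement: 360° − 291.491° = 68.509°.
Band runs from +158.438° eastward to -133.053°, crossing the antimeridian.

68.509°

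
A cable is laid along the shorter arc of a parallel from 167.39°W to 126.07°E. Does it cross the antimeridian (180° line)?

Naïve |126.07 − -167.39| = 293.46° > 180°, so the shorter arc goes the other way round — across 180°.
Signed shortest Δλ = ((126.07 − -167.39 + 180) mod 360) − 180 = -66.54°.
Going west by 66.54° from -167.39° passes through 180° before reaching +126.07°.

Yes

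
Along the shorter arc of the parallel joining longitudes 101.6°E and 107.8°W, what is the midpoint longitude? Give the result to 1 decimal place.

Signed shortest Δλ from +101.6° to -107.8° is +150.6°.
Midpoint longitude = +101.6° + (+150.6°)/2 = +101.6° + 75.3° = +176.9°.
(The naïve average (+101.6 + -107.8)/2 = -3.1° is on the wrong side of the globe.)

176.9°E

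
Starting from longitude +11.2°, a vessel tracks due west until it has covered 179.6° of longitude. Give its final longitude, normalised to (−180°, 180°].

-168.4°

Start at +11.2°; shift −179.6° → -168.4°.
-168.4° already lies in (−180°, 180°].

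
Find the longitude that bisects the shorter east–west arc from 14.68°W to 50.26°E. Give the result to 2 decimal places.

Signed shortest Δλ from -14.68° to +50.26° is +64.94°.
Midpoint longitude = -14.68° + (+64.94°)/2 = -14.68° + 32.47° = +17.79°.

17.79°E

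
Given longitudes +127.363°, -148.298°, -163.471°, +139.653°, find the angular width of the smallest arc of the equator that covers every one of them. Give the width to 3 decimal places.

Sort the longitudes: -163.471°, -148.298°, +127.363°, +139.653°.
Eastward gaps between consecutive values (wrapping around): 15.173°, 275.661°, 12.290°, 56.876°.
Largest gap = 275.661° ⇒ minimal covering band is its complement: 360° − 275.661° = 84.339°.
Band runs from +127.363° eastward to -148.298°, crossing the antimeridian.

84.339°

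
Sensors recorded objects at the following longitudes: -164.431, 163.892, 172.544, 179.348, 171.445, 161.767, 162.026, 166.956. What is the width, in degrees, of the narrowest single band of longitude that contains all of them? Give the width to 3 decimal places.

Sort the longitudes: -164.431°, +161.767°, +162.026°, +163.892°, +166.956°, +171.445°, +172.544°, +179.348°.
Eastward gaps between consecutive values (wrapping around): 326.198°, 0.259°, 1.866°, 3.064°, 4.489°, 1.099°, 6.804°, 16.221°.
Largest gap = 326.198° ⇒ minimal covering band is its complement: 360° − 326.198° = 33.802°.
Band runs from +161.767° eastward to -164.431°, crossing the antimeridian.

33.802°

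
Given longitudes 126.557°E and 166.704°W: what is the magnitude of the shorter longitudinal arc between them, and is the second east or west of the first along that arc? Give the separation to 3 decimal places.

Raw difference: -166.704 − 126.557 = -293.261°.
Normalise into (−180°, 180°]: -293.261° + 360° = 66.739°.
Positive ⇒ the second point lies to the east; separation 66.739°.

66.739° east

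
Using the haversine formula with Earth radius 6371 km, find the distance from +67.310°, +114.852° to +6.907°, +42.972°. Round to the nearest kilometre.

Δλ = 42.972 − 114.852 = -71.880°.
Δφ = 6.907 − 67.310 = -60.403°.
a = sin²(Δφ/2) + cos φ₁ · cos φ₂ · sin²(Δλ/2) = 0.384975.
c = 2·atan2(√a, √(1−a)) = 1.33867 rad → d = 6371·c ≈ 8528.65 km.

8529 km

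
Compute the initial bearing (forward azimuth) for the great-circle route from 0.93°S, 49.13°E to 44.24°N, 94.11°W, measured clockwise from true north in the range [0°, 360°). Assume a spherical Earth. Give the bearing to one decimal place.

Δλ = -94.11 − 49.13 = -143.24°.
θ = atan2( sin Δλ · cos φ₂ , cos φ₁ · sin φ₂ − sin φ₁ · cos φ₂ · cos Δλ )
  = atan2(-0.42875, 0.68826) = -31.921° → normalised to [0°, 360°): 328.079°.

328.1°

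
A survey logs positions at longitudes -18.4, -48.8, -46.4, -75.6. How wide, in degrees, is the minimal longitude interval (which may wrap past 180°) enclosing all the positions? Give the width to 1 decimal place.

Sort the longitudes: -75.6°, -48.8°, -46.4°, -18.4°.
Eastward gaps between consecutive values (wrapping around): 26.8°, 2.4°, 28.0°, 302.8°.
Largest gap = 302.8° ⇒ minimal covering band is its complement: 360° − 302.8° = 57.2°.
Band runs from -75.6° eastward to -18.4°.

57.2°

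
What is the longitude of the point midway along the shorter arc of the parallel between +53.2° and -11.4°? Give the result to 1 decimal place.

+20.9°

Signed shortest Δλ from +53.2° to -11.4° is -64.6°.
Midpoint longitude = +53.2° + (-64.6°)/2 = +53.2° − 32.3° = +20.9°.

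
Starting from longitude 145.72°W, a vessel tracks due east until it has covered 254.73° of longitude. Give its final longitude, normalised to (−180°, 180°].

Start at -145.72°; shift +254.73° → +109.01°.
+109.01° already lies in (−180°, 180°].

109.01°E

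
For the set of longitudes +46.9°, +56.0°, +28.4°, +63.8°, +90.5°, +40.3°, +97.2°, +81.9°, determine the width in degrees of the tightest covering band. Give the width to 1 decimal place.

68.8°

Sort the longitudes: +28.4°, +40.3°, +46.9°, +56.0°, +63.8°, +81.9°, +90.5°, +97.2°.
Eastward gaps between consecutive values (wrapping around): 11.9°, 6.6°, 9.1°, 7.8°, 18.1°, 8.6°, 6.7°, 291.2°.
Largest gap = 291.2° ⇒ minimal covering band is its complement: 360° − 291.2° = 68.8°.
Band runs from +28.4° eastward to +97.2°.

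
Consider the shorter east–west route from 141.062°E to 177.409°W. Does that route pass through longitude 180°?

Naïve |-177.409 − 141.062| = 318.471° > 180°, so the shorter arc goes the other way round — across 180°.
Signed shortest Δλ = ((-177.409 − 141.062 + 180) mod 360) − 180 = 41.529°.
Going east by 41.529° from +141.062° passes through 180° before reaching -177.409°.

Yes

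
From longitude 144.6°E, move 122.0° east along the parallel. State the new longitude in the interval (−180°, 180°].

93.4°W

Start at +144.6°; shift +122.0° → +266.6°.
+266.6° lies outside (−180°, 180°]; subtract 360° → -93.4°.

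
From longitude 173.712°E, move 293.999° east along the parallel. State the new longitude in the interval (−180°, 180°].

Start at +173.712°; shift +293.999° → +467.711°.
+467.711° lies outside (−180°, 180°]; subtract 360° → +107.711°.

107.711°E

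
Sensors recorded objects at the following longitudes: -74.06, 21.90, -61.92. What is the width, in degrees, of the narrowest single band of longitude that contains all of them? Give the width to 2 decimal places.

Sort the longitudes: -74.06°, -61.92°, +21.90°.
Eastward gaps between consecutive values (wrapping around): 12.14°, 83.82°, 264.04°.
Largest gap = 264.04° ⇒ minimal covering band is its complement: 360° − 264.04° = 95.96°.
Band runs from -74.06° eastward to +21.90°.

95.96°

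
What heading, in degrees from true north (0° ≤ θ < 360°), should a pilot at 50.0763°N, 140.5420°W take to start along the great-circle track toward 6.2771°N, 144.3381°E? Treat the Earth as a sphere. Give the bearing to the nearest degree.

Δλ = 144.3381 − -140.5420 = 284.8801°; wrapped into (−180°, 180°]: -75.1199°.
θ = atan2( sin Δλ · cos φ₂ , cos φ₁ · sin φ₂ − sin φ₁ · cos φ₂ · cos Δλ )
  = atan2(-0.96067, -0.12559) = -97.448° → normalised to [0°, 360°): 262.552°.

263°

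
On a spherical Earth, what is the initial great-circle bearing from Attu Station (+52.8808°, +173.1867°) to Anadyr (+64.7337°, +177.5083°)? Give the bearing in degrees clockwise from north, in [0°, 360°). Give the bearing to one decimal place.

8.9°

Δλ = 177.5083 − 173.1867 = 4.3216°.
θ = atan2( sin Δλ · cos φ₂ , cos φ₁ · sin φ₂ − sin φ₁ · cos φ₂ · cos Δλ )
  = atan2(0.03216, 0.20637) = 8.859° → normalised to [0°, 360°): 8.859°.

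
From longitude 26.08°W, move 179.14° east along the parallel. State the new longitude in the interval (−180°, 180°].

Start at -26.08°; shift +179.14° → +153.06°.
+153.06° already lies in (−180°, 180°].

153.06°E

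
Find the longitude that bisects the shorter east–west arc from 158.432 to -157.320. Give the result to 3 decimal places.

-179.444°

Signed shortest Δλ from +158.432° to -157.320° is +44.248°.
Midpoint longitude = +158.432° + (+44.248°)/2 = +158.432° + 22.124° = +180.556°.
Normalise into (−180°, 180°]: -179.444°.
(The naïve average (+158.432 + -157.320)/2 = 0.556° is on the wrong side of the globe.)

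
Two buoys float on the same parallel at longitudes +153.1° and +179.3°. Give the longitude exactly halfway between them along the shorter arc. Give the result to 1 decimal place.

+166.2°

Signed shortest Δλ from +153.1° to +179.3° is +26.2°.
Midpoint longitude = +153.1° + (+26.2°)/2 = +153.1° + 13.1° = +166.2°.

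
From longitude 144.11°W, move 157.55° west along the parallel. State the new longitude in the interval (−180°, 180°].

58.34°E

Start at -144.11°; shift −157.55° → -301.66°.
-301.66° lies outside (−180°, 180°]; add 360° → +58.34°.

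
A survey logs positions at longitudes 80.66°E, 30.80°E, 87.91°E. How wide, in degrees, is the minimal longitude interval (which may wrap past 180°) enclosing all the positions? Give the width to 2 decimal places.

57.11°

Sort the longitudes: +30.80°, +80.66°, +87.91°.
Eastward gaps between consecutive values (wrapping around): 49.86°, 7.25°, 302.89°.
Largest gap = 302.89° ⇒ minimal covering band is its complement: 360° − 302.89° = 57.11°.
Band runs from +30.80° eastward to +87.91°.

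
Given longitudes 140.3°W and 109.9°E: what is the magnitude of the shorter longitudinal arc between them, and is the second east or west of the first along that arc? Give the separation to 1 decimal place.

Raw difference: 109.9 − -140.3 = 250.2°.
Normalise into (−180°, 180°]: 250.2° − 360° = -109.8°.
Negative ⇒ the second point lies to the west; separation 109.8°.

109.8° west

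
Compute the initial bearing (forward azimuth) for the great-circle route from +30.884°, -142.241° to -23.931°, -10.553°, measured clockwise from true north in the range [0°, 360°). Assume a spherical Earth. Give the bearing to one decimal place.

Δλ = -10.553 − -142.241 = 131.688°.
θ = atan2( sin Δλ · cos φ₂ , cos φ₁ · sin φ₂ − sin φ₁ · cos φ₂ · cos Δλ )
  = atan2(0.68258, -0.03608) = 93.026° → normalised to [0°, 360°): 93.026°.

93.0°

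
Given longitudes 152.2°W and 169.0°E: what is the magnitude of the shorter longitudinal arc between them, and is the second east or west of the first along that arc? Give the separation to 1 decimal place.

38.8° west

Raw difference: 169.0 − -152.2 = 321.2°.
Normalise into (−180°, 180°]: 321.2° − 360° = -38.8°.
Negative ⇒ the second point lies to the west; separation 38.8°.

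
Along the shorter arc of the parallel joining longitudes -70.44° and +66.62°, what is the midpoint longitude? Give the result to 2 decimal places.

-1.91°

Signed shortest Δλ from -70.44° to +66.62° is +137.06°.
Midpoint longitude = -70.44° + (+137.06°)/2 = -70.44° + 68.53° = -1.91°.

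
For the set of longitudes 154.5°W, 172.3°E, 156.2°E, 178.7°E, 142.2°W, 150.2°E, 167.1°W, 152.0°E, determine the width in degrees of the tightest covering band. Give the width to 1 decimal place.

67.6°

Sort the longitudes: -167.1°, -154.5°, -142.2°, +150.2°, +152.0°, +156.2°, +172.3°, +178.7°.
Eastward gaps between consecutive values (wrapping around): 12.6°, 12.3°, 292.4°, 1.8°, 4.2°, 16.1°, 6.4°, 14.2°.
Largest gap = 292.4° ⇒ minimal covering band is its complement: 360° − 292.4° = 67.6°.
Band runs from +150.2° eastward to -142.2°, crossing the antimeridian.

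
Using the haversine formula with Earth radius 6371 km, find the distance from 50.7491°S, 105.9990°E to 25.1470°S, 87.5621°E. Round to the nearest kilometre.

Δλ = 87.5621 − 105.9990 = -18.4369°.
Δφ = -25.1470 − -50.7491 = 25.6021°.
a = sin²(Δφ/2) + cos φ₁ · cos φ₂ · sin²(Δλ/2) = 0.063791.
c = 2·atan2(√a, √(1−a)) = 0.51067 rad → d = 6371·c ≈ 3253.46 km.

3253 km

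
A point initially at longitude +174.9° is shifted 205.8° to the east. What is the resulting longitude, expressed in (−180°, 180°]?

+20.7°

Start at +174.9°; shift +205.8° → +380.7°.
+380.7° lies outside (−180°, 180°]; subtract 360° → +20.7°.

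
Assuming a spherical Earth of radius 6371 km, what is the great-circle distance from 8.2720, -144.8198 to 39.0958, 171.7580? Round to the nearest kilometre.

Δλ = 171.7580 − -144.8198 = 316.5778°; wrapped into (−180°, 180°]: -43.4222°.
Δφ = 39.0958 − 8.2720 = 30.8238°.
a = sin²(Δφ/2) + cos φ₁ · cos φ₂ · sin²(Δλ/2) = 0.175727.
c = 2·atan2(√a, √(1−a)) = 0.86512 rad → d = 6371·c ≈ 5511.69 km.

5512 km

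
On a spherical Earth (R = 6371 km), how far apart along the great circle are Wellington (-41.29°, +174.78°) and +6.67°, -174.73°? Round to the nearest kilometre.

Δλ = -174.73 − 174.78 = -349.51°; wrapped into (−180°, 180°]: 10.49°.
Δφ = 6.67 − -41.29 = 47.96°.
a = sin²(Δφ/2) + cos φ₁ · cos φ₂ · sin²(Δλ/2) = 0.171412.
c = 2·atan2(√a, √(1−a)) = 0.85373 rad → d = 6371·c ≈ 5439.11 km.

5439 km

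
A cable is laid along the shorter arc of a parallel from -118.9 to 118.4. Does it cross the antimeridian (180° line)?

Yes

Naïve |118.4 − -118.9| = 237.3° > 180°, so the shorter arc goes the other way round — across 180°.
Signed shortest Δλ = ((118.4 − -118.9 + 180) mod 360) − 180 = -122.7°.
Going west by 122.7° from -118.9° passes through 180° before reaching +118.4°.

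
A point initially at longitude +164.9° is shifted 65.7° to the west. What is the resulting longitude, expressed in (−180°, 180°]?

Start at +164.9°; shift −65.7° → +99.2°.
+99.2° already lies in (−180°, 180°].

+99.2°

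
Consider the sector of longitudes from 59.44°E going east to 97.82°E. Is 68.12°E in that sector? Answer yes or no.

Band width going east from +59.44° to +97.82°: ((97.82 − 59.44) mod 360) = 38.38°.
Offset of +68.12° east of the west edge: ((68.12 − 59.44) mod 360) = 8.68°.
8.68° ≤ 38.38° ⇒ inside.

Yes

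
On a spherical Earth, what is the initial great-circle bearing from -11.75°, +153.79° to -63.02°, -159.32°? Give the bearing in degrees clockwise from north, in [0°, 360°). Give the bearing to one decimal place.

Δλ = -159.32 − 153.79 = -313.11°; wrapped into (−180°, 180°]: 46.89°.
θ = atan2( sin Δλ · cos φ₂ , cos φ₁ · sin φ₂ − sin φ₁ · cos φ₂ · cos Δλ )
  = atan2(0.33121, -0.80935) = 157.745° → normalised to [0°, 360°): 157.745°.

157.7°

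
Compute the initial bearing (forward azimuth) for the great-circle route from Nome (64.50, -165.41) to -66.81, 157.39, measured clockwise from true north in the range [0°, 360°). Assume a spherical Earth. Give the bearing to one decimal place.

Δλ = 157.39 − -165.41 = 322.80°; wrapped into (−180°, 180°]: -37.20°.
θ = atan2( sin Δλ · cos φ₂ , cos φ₁ · sin φ₂ − sin φ₁ · cos φ₂ · cos Δλ )
  = atan2(-0.23808, -0.67883) = -160.673° → normalised to [0°, 360°): 199.327°.

199.3°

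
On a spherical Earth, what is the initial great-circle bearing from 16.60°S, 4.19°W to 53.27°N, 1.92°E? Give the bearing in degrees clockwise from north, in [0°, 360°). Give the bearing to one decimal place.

Δλ = 1.92 − -4.19 = 6.11°.
θ = atan2( sin Δλ · cos φ₂ , cos φ₁ · sin φ₂ − sin φ₁ · cos φ₂ · cos Δλ )
  = atan2(0.06365, 0.93794) = 3.882° → normalised to [0°, 360°): 3.882°.

3.9°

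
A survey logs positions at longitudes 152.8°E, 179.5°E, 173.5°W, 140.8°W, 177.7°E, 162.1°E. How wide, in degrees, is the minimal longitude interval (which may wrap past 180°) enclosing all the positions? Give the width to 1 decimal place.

66.4°

Sort the longitudes: -173.5°, -140.8°, +152.8°, +162.1°, +177.7°, +179.5°.
Eastward gaps between consecutive values (wrapping around): 32.7°, 293.6°, 9.3°, 15.6°, 1.8°, 7.0°.
Largest gap = 293.6° ⇒ minimal covering band is its complement: 360° − 293.6° = 66.4°.
Band runs from +152.8° eastward to -140.8°, crossing the antimeridian.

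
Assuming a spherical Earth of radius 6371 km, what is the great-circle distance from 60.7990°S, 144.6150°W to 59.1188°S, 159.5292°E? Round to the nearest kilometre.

Δλ = 159.5292 − -144.6150 = 304.1442°; wrapped into (−180°, 180°]: -55.8558°.
Δφ = -59.1188 − -60.7990 = 1.6802°.
a = sin²(Δφ/2) + cos φ₁ · cos φ₂ · sin²(Δλ/2) = 0.055144.
c = 2·atan2(√a, √(1−a)) = 0.47408 rad → d = 6371·c ≈ 3020.39 km.

3020 km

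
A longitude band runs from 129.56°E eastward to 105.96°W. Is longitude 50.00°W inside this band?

Band width going east from +129.56° to -105.96°: ((-105.96 − 129.56) mod 360) = 124.48°.
Offset of -50.00° east of the west edge: ((-50.00 − 129.56) mod 360) = 180.44°.
180.44° > 124.48° ⇒ outside.

No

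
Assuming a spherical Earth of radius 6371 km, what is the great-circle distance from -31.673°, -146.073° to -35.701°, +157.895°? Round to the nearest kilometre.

Δλ = 157.895 − -146.073 = 303.968°; wrapped into (−180°, 180°]: -56.032°.
Δφ = -35.701 − -31.673 = -4.028°.
a = sin²(Δφ/2) + cos φ₁ · cos φ₂ · sin²(Δλ/2) = 0.153721.
c = 2·atan2(√a, √(1−a)) = 0.80577 rad → d = 6371·c ≈ 5133.54 km.

5134 km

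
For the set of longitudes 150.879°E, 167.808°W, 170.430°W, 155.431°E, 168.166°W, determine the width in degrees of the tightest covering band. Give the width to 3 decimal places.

Sort the longitudes: -170.430°, -168.166°, -167.808°, +150.879°, +155.431°.
Eastward gaps between consecutive values (wrapping around): 2.264°, 0.358°, 318.687°, 4.552°, 34.139°.
Largest gap = 318.687° ⇒ minimal covering band is its complement: 360° − 318.687° = 41.313°.
Band runs from +150.879° eastward to -167.808°, crossing the antimeridian.

41.313°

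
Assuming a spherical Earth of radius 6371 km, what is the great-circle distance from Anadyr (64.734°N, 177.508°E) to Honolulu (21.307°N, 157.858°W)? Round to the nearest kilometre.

5156 km

Δλ = -157.858 − 177.508 = -335.366°; wrapped into (−180°, 180°]: 24.634°.
Δφ = 21.307 − 64.734 = -43.427°.
a = sin²(Δφ/2) + cos φ₁ · cos φ₂ · sin²(Δλ/2) = 0.154970.
c = 2·atan2(√a, √(1−a)) = 0.80922 rad → d = 6371·c ≈ 5155.56 km.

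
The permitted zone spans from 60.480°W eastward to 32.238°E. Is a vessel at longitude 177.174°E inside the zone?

No

Band width going east from -60.480° to +32.238°: ((32.238 − -60.480) mod 360) = 92.718°.
Offset of +177.174° east of the west edge: ((177.174 − -60.480) mod 360) = 237.654°.
237.654° > 92.718° ⇒ outside.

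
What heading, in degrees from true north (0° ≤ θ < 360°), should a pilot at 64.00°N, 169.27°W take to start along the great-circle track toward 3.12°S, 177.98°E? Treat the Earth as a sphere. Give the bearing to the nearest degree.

194°

Δλ = 177.98 − -169.27 = 347.25°; wrapped into (−180°, 180°]: -12.75°.
θ = atan2( sin Δλ · cos φ₂ , cos φ₁ · sin φ₂ − sin φ₁ · cos φ₂ · cos Δλ )
  = atan2(-0.22037, -0.89919) = -166.230° → normalised to [0°, 360°): 193.770°.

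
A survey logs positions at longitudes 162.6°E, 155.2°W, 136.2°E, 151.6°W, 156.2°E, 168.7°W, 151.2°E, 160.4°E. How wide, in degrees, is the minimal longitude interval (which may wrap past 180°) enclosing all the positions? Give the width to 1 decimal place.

Sort the longitudes: -168.7°, -155.2°, -151.6°, +136.2°, +151.2°, +156.2°, +160.4°, +162.6°.
Eastward gaps between consecutive values (wrapping around): 13.5°, 3.6°, 287.8°, 15.0°, 5.0°, 4.2°, 2.2°, 28.7°.
Largest gap = 287.8° ⇒ minimal covering band is its complement: 360° − 287.8° = 72.2°.
Band runs from +136.2° eastward to -151.6°, crossing the antimeridian.

72.2°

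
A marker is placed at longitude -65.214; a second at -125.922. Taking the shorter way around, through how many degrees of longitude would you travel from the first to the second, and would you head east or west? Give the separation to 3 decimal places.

Raw difference: -125.922 − -65.214 = -60.708°.
Normalise into (−180°, 180°]: -60.708° stays -60.708°.
Negative ⇒ the second point lies to the west; separation 60.708°.

60.708° west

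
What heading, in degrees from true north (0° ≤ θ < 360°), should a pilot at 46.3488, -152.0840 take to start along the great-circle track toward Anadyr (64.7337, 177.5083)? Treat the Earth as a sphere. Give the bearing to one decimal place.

328.9°

Δλ = 177.5083 − -152.0840 = 329.5923°; wrapped into (−180°, 180°]: -30.4077°.
θ = atan2( sin Δλ · cos φ₂ , cos φ₁ · sin φ₂ − sin φ₁ · cos φ₂ · cos Δλ )
  = atan2(-0.21604, 0.35788) = -31.118° → normalised to [0°, 360°): 328.882°.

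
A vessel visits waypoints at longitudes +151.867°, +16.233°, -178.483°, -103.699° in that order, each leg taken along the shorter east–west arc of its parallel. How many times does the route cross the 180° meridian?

Leg 1: +151.867° → +16.233°, shortest Δλ = -135.634° (west) — does not cross 180°.
Leg 2: +16.233° → -178.483°, shortest Δλ = 165.284° (east) — crosses 180°.
Leg 3: -178.483° → -103.699°, shortest Δλ = 74.784° (east) — does not cross 180°.
Total crossings: 1.

1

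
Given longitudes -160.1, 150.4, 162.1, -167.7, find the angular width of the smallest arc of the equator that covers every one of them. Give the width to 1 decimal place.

49.5°

Sort the longitudes: -167.7°, -160.1°, +150.4°, +162.1°.
Eastward gaps between consecutive values (wrapping around): 7.6°, 310.5°, 11.7°, 30.2°.
Largest gap = 310.5° ⇒ minimal covering band is its complement: 360° − 310.5° = 49.5°.
Band runs from +150.4° eastward to -160.1°, crossing the antimeridian.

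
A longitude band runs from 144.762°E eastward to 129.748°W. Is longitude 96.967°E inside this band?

No

Band width going east from +144.762° to -129.748°: ((-129.748 − 144.762) mod 360) = 85.490°.
Offset of +96.967° east of the west edge: ((96.967 − 144.762) mod 360) = 312.205°.
312.205° > 85.490° ⇒ outside.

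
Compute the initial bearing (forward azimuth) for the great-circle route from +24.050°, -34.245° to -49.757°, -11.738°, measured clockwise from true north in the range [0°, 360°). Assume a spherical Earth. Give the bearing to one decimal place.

165.3°

Δλ = -11.738 − -34.245 = 22.507°.
θ = atan2( sin Δλ · cos φ₂ , cos φ₁ · sin φ₂ − sin φ₁ · cos φ₂ · cos Δλ )
  = atan2(0.24730, -0.94027) = 165.265° → normalised to [0°, 360°): 165.265°.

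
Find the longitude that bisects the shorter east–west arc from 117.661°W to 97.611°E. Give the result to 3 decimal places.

Signed shortest Δλ from -117.661° to +97.611° is -144.728°.
Midpoint longitude = -117.661° + (-144.728°)/2 = -117.661° − 72.364° = -190.025°.
Normalise into (−180°, 180°]: +169.975°.
(The naïve average (-117.661 + +97.611)/2 = -10.025° is on the wrong side of the globe.)

169.975°E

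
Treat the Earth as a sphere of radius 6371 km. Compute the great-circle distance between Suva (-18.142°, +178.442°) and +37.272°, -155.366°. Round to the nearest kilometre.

6745 km

Δλ = -155.366 − 178.442 = -333.808°; wrapped into (−180°, 180°]: 26.192°.
Δφ = 37.272 − -18.142 = 55.414°.
a = sin²(Δφ/2) + cos φ₁ · cos φ₂ · sin²(Δλ/2) = 0.255003.
c = 2·atan2(√a, √(1−a)) = 1.05871 rad → d = 6371·c ≈ 6745.06 km.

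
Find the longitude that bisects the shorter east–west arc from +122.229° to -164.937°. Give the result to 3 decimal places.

Signed shortest Δλ from +122.229° to -164.937° is +72.834°.
Midpoint longitude = +122.229° + (+72.834°)/2 = +122.229° + 36.417° = +158.646°.
(The naïve average (+122.229 + -164.937)/2 = -21.354° is on the wrong side of the globe.)

+158.646°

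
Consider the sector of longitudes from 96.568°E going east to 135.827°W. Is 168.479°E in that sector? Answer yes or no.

Yes

Band width going east from +96.568° to -135.827°: ((-135.827 − 96.568) mod 360) = 127.605°.
Offset of +168.479° east of the west edge: ((168.479 − 96.568) mod 360) = 71.911°.
71.911° ≤ 127.605° ⇒ inside.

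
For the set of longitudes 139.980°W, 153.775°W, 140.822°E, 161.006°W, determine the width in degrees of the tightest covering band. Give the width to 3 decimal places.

79.198°

Sort the longitudes: -161.006°, -153.775°, -139.980°, +140.822°.
Eastward gaps between consecutive values (wrapping around): 7.231°, 13.795°, 280.802°, 58.172°.
Largest gap = 280.802° ⇒ minimal covering band is its complement: 360° − 280.802° = 79.198°.
Band runs from +140.822° eastward to -139.980°, crossing the antimeridian.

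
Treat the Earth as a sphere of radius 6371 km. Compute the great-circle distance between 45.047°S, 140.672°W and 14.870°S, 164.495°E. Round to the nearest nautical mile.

Δλ = 164.495 − -140.672 = 305.167°; wrapped into (−180°, 180°]: -54.833°.
Δφ = -14.870 − -45.047 = 30.177°.
a = sin²(Δφ/2) + cos φ₁ · cos φ₂ · sin²(Δλ/2) = 0.212542.
c = 2·atan2(√a, √(1−a)) = 0.95830 rad → d = 6371·c ≈ 6105.30 km ≈ 3296.60 nmi.

3297 nmi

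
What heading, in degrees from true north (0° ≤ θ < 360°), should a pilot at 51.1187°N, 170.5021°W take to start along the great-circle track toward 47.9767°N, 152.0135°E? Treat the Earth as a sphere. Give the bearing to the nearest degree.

277°

Δλ = 152.0135 − -170.5021 = 322.5156°; wrapped into (−180°, 180°]: -37.4844°.
θ = atan2( sin Δλ · cos φ₂ , cos φ₁ · sin φ₂ − sin φ₁ · cos φ₂ · cos Δλ )
  = atan2(-0.40738, 0.05279) = -82.616° → normalised to [0°, 360°): 277.384°.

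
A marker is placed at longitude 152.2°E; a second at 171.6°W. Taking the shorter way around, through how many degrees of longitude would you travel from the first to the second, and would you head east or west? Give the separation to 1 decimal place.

Raw difference: -171.6 − 152.2 = -323.8°.
Normalise into (−180°, 180°]: -323.8° + 360° = 36.2°.
Positive ⇒ the second point lies to the east; separation 36.2°.

36.2° east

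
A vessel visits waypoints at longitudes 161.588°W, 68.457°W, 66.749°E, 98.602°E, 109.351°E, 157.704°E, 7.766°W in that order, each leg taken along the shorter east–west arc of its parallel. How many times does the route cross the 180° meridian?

Leg 1: -161.588° → -68.457°, shortest Δλ = 93.131° (east) — does not cross 180°.
Leg 2: -68.457° → +66.749°, shortest Δλ = 135.206° (east) — does not cross 180°.
Leg 3: +66.749° → +98.602°, shortest Δλ = 31.853° (east) — does not cross 180°.
Leg 4: +98.602° → +109.351°, shortest Δλ = 10.749° (east) — does not cross 180°.
Leg 5: +109.351° → +157.704°, shortest Δλ = 48.353° (east) — does not cross 180°.
Leg 6: +157.704° → -7.766°, shortest Δλ = -165.47° (west) — does not cross 180°.
Total crossings: 0.

0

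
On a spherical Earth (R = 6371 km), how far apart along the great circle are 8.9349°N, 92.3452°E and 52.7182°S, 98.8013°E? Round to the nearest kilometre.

Δλ = 98.8013 − 92.3452 = 6.4561°.
Δφ = -52.7182 − 8.9349 = -61.6531°.
a = sin²(Δφ/2) + cos φ₁ · cos φ₂ · sin²(Δλ/2) = 0.264493.
c = 2·atan2(√a, √(1−a)) = 1.08036 rad → d = 6371·c ≈ 6882.95 km.

6883 km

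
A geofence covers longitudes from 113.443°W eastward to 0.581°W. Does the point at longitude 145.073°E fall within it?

Band width going east from -113.443° to -0.581°: ((-0.581 − -113.443) mod 360) = 112.862°.
Offset of +145.073° east of the west edge: ((145.073 − -113.443) mod 360) = 258.516°.
258.516° > 112.862° ⇒ outside.

No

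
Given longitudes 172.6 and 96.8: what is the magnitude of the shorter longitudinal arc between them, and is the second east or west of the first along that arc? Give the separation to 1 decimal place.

Raw difference: 96.8 − 172.6 = -75.8°.
Normalise into (−180°, 180°]: -75.8° stays -75.8°.
Negative ⇒ the second point lies to the west; separation 75.8°.

75.8° west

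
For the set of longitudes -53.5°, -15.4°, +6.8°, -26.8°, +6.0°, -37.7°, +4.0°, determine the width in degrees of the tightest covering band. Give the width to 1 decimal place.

Sort the longitudes: -53.5°, -37.7°, -26.8°, -15.4°, +4.0°, +6.0°, +6.8°.
Eastward gaps between consecutive values (wrapping around): 15.8°, 10.9°, 11.4°, 19.4°, 2.0°, 0.8°, 299.7°.
Largest gap = 299.7° ⇒ minimal covering band is its complement: 360° − 299.7° = 60.3°.
Band runs from -53.5° eastward to +6.8°.

60.3°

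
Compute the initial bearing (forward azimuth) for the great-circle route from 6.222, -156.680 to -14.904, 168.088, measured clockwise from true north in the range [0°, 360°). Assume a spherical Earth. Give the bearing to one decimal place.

Δλ = 168.088 − -156.680 = 324.768°; wrapped into (−180°, 180°]: -35.232°.
θ = atan2( sin Δλ · cos φ₂ , cos φ₁ · sin φ₂ − sin φ₁ · cos φ₂ · cos Δλ )
  = atan2(-0.55748, -0.34124) = -121.471° → normalised to [0°, 360°): 238.529°.

238.5°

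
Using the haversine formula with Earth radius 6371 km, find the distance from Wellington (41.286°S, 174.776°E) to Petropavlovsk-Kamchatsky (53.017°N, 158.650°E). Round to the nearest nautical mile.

Δλ = 158.650 − 174.776 = -16.126°.
Δφ = 53.017 − -41.286 = 94.303°.
a = sin²(Δφ/2) + cos φ₁ · cos φ₂ · sin²(Δλ/2) = 0.546409.
c = 2·atan2(√a, √(1−a)) = 1.66375 rad → d = 6371·c ≈ 10599.73 km ≈ 5723.40 nmi.

5723 nmi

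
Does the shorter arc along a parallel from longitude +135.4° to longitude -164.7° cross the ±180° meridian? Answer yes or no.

Naïve |-164.7 − 135.4| = 300.1° > 180°, so the shorter arc goes the other way round — across 180°.
Signed shortest Δλ = ((-164.7 − 135.4 + 180) mod 360) − 180 = 59.9°.
Going east by 59.9° from +135.4° passes through 180° before reaching -164.7°.

Yes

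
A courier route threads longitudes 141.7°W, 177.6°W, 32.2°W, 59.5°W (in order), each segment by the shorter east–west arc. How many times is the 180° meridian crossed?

0

Leg 1: -141.7° → -177.6°, shortest Δλ = -35.9° (west) — does not cross 180°.
Leg 2: -177.6° → -32.2°, shortest Δλ = 145.4° (east) — does not cross 180°.
Leg 3: -32.2° → -59.5°, shortest Δλ = -27.3° (west) — does not cross 180°.
Total crossings: 0.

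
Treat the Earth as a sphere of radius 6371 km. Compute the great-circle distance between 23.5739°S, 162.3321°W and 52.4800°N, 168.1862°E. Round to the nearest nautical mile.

4820 nmi

Δλ = 168.1862 − -162.3321 = 330.5183°; wrapped into (−180°, 180°]: -29.4817°.
Δφ = 52.4800 − -23.5739 = 76.0539°.
a = sin²(Δφ/2) + cos φ₁ · cos φ₂ · sin²(Δλ/2) = 0.415636.
c = 2·atan2(√a, √(1−a)) = 1.40126 rad → d = 6371·c ≈ 8927.41 km ≈ 4820.42 nmi.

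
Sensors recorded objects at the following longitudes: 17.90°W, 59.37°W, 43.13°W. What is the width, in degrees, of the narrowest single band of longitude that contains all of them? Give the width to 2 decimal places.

Sort the longitudes: -59.37°, -43.13°, -17.90°.
Eastward gaps between consecutive values (wrapping around): 16.24°, 25.23°, 318.53°.
Largest gap = 318.53° ⇒ minimal covering band is its complement: 360° − 318.53° = 41.47°.
Band runs from -59.37° eastward to -17.90°.

41.47°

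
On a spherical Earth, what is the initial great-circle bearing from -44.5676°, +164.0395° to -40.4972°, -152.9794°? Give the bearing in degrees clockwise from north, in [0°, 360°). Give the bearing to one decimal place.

97.9°

Δλ = -152.9794 − 164.0395 = -317.0189°; wrapped into (−180°, 180°]: 42.9811°.
θ = atan2( sin Δλ · cos φ₂ , cos φ₁ · sin φ₂ − sin φ₁ · cos φ₂ · cos Δλ )
  = atan2(0.51843, -0.07226) = 97.935° → normalised to [0°, 360°): 97.935°.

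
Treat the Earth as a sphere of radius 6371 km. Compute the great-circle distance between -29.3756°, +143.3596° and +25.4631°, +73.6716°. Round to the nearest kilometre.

Δλ = 73.6716 − 143.3596 = -69.6880°.
Δφ = 25.4631 − -29.3756 = 54.8387°.
a = sin²(Δφ/2) + cos φ₁ · cos φ₂ · sin²(Δλ/2) = 0.468890.
c = 2·atan2(√a, √(1−a)) = 1.50854 rad → d = 6371·c ≈ 9610.88 km.

9611 km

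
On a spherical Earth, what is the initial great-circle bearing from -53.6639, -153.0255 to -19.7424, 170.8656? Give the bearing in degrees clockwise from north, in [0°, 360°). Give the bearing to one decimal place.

306.6°

Δλ = 170.8656 − -153.0255 = 323.8911°; wrapped into (−180°, 180°]: -36.1089°.
θ = atan2( sin Δλ · cos φ₂ , cos φ₁ · sin φ₂ − sin φ₁ · cos φ₂ · cos Δλ )
  = atan2(-0.55468, 0.41240) = -53.369° → normalised to [0°, 360°): 306.631°.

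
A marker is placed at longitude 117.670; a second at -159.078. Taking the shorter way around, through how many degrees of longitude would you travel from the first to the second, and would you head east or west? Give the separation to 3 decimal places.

Raw difference: -159.078 − 117.670 = -276.748°.
Normalise into (−180°, 180°]: -276.748° + 360° = 83.252°.
Positive ⇒ the second point lies to the east; separation 83.252°.

83.252° east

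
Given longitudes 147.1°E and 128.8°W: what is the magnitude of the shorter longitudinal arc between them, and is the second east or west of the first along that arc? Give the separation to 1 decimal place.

84.1° east

Raw difference: -128.8 − 147.1 = -275.9°.
Normalise into (−180°, 180°]: -275.9° + 360° = 84.1°.
Positive ⇒ the second point lies to the east; separation 84.1°.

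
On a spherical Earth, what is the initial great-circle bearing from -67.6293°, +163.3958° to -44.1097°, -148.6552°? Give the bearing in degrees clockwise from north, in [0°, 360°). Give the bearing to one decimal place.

Δλ = -148.6552 − 163.3958 = -312.0510°; wrapped into (−180°, 180°]: 47.9490°.
θ = atan2( sin Δλ · cos φ₂ , cos φ₁ · sin φ₂ − sin φ₁ · cos φ₂ · cos Δλ )
  = atan2(0.53316, 0.17981) = 71.363° → normalised to [0°, 360°): 71.363°.

71.4°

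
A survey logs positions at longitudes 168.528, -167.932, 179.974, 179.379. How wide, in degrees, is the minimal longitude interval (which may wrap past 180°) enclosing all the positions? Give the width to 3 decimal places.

Sort the longitudes: -167.932°, +168.528°, +179.379°, +179.974°.
Eastward gaps between consecutive values (wrapping around): 336.460°, 10.851°, 0.595°, 12.094°.
Largest gap = 336.460° ⇒ minimal covering band is its complement: 360° − 336.460° = 23.540°.
Band runs from +168.528° eastward to -167.932°, crossing the antimeridian.

23.540°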